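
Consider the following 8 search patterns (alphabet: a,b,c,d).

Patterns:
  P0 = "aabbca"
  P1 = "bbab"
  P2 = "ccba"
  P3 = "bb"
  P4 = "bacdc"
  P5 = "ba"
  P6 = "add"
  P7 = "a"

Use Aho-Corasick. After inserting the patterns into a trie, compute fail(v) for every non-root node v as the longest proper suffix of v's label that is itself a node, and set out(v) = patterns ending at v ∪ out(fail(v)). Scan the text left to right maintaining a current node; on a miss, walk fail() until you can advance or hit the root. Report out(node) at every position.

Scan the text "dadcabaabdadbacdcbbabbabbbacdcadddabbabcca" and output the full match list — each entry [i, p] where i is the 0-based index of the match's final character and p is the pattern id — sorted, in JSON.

Build:
Trie (insert patterns):
  n0 'ε': a→1 b→7 c→11
  n1 'a': a→2 d→19  [P7 ends]
  n2 'aa': b→3
  n3 'aab': b→4
  n4 'aabb': c→5
  n5 'aabbc': a→6
  n6 'aabbca': ·  [P0 ends]
  n7 'b': a→15 b→8
  n8 'bb': a→9  [P3 ends]
  n9 'bba': b→10
  n10 'bbab': ·  [P1 ends]
  n11 'c': c→12
  n12 'cc': b→13
  n13 'ccb': a→14
  n14 'ccba': ·  [P2 ends]
  n15 'ba': c→16  [P5 ends]
  n16 'bac': d→17
  n17 'bacd': c→18
  n18 'bacdc': ·  [P4 ends]
  n19 'ad': d→20
  n20 'add': ·  [P6 ends]

BFS fail/out derivation:
  fail(1) 'a': from fail(0)=0 chase 'a': 0 ⇒ 0;  out={7}∪out(0)={7}
  fail(7) 'b': from fail(0)=0 chase 'b': 0 ⇒ 0;  out=∅∪out(0)=∅
  fail(11) 'c': from fail(0)=0 chase 'c': 0 ⇒ 0;  out=∅∪out(0)=∅
  fail(2) 'aa': from fail(1)=0 chase 'a': 0 ⇒ 1;  out=∅∪out(1)={7}
  fail(8) 'bb': from fail(7)=0 chase 'b': 0 ⇒ 7;  out={3}∪out(7)={3}
  fail(12) 'cc': from fail(11)=0 chase 'c': 0 ⇒ 11;  out=∅∪out(11)=∅
  fail(15) 'ba': from fail(7)=0 chase 'a': 0 ⇒ 1;  out={5}∪out(1)={5,7}
  fail(19) 'ad': from fail(1)=0 chase 'd': 0 ⇒ 0;  out=∅∪out(0)=∅
  fail(3) 'aab': from fail(2)=1 chase 'b': 1→0 ⇒ 7;  out=∅∪out(7)=∅
  fail(9) 'bba': from fail(8)=7 chase 'a': 7 ⇒ 15;  out=∅∪out(15)={5,7}
  fail(13) 'ccb': from fail(12)=11 chase 'b': 11→0 ⇒ 7;  out=∅∪out(7)=∅
  fail(16) 'bac': from fail(15)=1 chase 'c': 1→0 ⇒ 11;  out=∅∪out(11)=∅
  fail(20) 'add': from fail(19)=0 chase 'd': 0 ⇒ 0;  out={6}∪out(0)={6}
  fail(4) 'aabb': from fail(3)=7 chase 'b': 7 ⇒ 8;  out=∅∪out(8)={3}
  fail(10) 'bbab': from fail(9)=15 chase 'b': 15→1→0 ⇒ 7;  out={1}∪out(7)={1}
  fail(14) 'ccba': from fail(13)=7 chase 'a': 7 ⇒ 15;  out={2}∪out(15)={2,5,7}
  fail(17) 'bacd': from fail(16)=11 chase 'd': 11→0 ⇒ 0;  out=∅∪out(0)=∅
  fail(5) 'aabbc': from fail(4)=8 chase 'c': 8→7→0 ⇒ 11;  out=∅∪out(11)=∅
  fail(18) 'bacdc': from fail(17)=0 chase 'c': 0 ⇒ 11;  out={4}∪out(11)={4}
  fail(6) 'aabbca': from fail(5)=11 chase 'a': 11→0 ⇒ 1;  out={0}∪out(1)={0,7}

Text stream:
i=0 'd': node 0→0
i=1 'a': node 0→1  → match P7@[1:1]
i=2 'd': node 1→19
i=3 'c': node 19→11 ·f
i=4 'a': node 11→1 ·f  → match P7@[4:4]
i=5 'b': node 1→7 ·f
i=6 'a': node 7→15  → match P5@[5:6],P7@[6:6]
i=7 'a': node 15→2 ·f  → match P7@[7:7]
i=8 'b': node 2→3
i=9 'd': node 3→0 ·f
i=10 'a': node 0→1  → match P7@[10:10]
i=11 'd': node 1→19
i=12 'b': node 19→7 ·f
i=13 'a': node 7→15  → match P5@[12:13],P7@[13:13]
i=14 'c': node 15→16
i=15 'd': node 16→17
i=16 'c': node 17→18  → match P4@[12:16]
i=17 'b': node 18→7 ·f
i=18 'b': node 7→8  → match P3@[17:18]
i=19 'a': node 8→9  → match P5@[18:19],P7@[19:19]
i=20 'b': node 9→10  → match P1@[17:20]
i=21 'b': node 10→8 ·f  → match P3@[20:21]
i=22 'a': node 8→9  → match P5@[21:22],P7@[22:22]
i=23 'b': node 9→10  → match P1@[20:23]
i=24 'b': node 10→8 ·f  → match P3@[23:24]
i=25 'b': node 8→8 ·f  → match P3@[24:25]
i=26 'a': node 8→9  → match P5@[25:26],P7@[26:26]
i=27 'c': node 9→16 ·f
i=28 'd': node 16→17
i=29 'c': node 17→18  → match P4@[25:29]
i=30 'a': node 18→1 ·f  → match P7@[30:30]
i=31 'd': node 1→19
i=32 'd': node 19→20  → match P6@[30:32]
i=33 'd': node 20→0 ·f
i=34 'a': node 0→1  → match P7@[34:34]
i=35 'b': node 1→7 ·f
i=36 'b': node 7→8  → match P3@[35:36]
i=37 'a': node 8→9  → match P5@[36:37],P7@[37:37]
i=38 'b': node 9→10  → match P1@[35:38]
i=39 'c': node 10→11 ·f
i=40 'c': node 11→12
i=41 'a': node 12→1 ·f  → match P7@[41:41]

Result: [[1,7],[4,7],[6,5],[6,7],[7,7],[10,7],[13,5],[13,7],[16,4],[18,3],[19,5],[19,7],[20,1],[21,3],[22,5],[22,7],[23,1],[24,3],[25,3],[26,5],[26,7],[29,4],[30,7],[32,6],[34,7],[36,3],[37,5],[37,7],[38,1],[41,7]]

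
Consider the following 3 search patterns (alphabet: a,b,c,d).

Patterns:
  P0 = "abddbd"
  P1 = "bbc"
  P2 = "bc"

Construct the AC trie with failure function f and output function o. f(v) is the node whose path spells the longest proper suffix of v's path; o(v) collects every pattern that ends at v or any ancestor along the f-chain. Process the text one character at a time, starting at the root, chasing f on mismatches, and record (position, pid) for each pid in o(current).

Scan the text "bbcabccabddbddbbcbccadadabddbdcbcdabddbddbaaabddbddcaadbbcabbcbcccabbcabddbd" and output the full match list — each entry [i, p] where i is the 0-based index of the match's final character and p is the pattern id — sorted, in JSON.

Build automaton:
Trie nodes:
  n0 'ε': a→1 b→7
  n1 'a': b→2
  n2 'ab': d→3
  n3 'abd': d→4
  n4 'abdd': b→5
  n5 'abddb': d→6
  n6 'abddbd': ·  ←P0
  n7 'b': b→8 c→10
  n8 'bb': c→9
  n9 'bbc': ·  ←P1
  n10 'bc': ·  ←P2

Failure links (BFS by depth):
  fail(1) 'a': from fail(0)=0 chase 'a': 0 ⇒ 0;  out=∅∪out(0)=∅
  fail(7) 'b': from fail(0)=0 chase 'b': 0 ⇒ 0;  out=∅∪out(0)=∅
  fail(2) 'ab': from fail(1)=0 chase 'b': 0 ⇒ 7;  out=∅∪out(7)=∅
  fail(8) 'bb': from fail(7)=0 chase 'b': 0 ⇒ 7;  out=∅∪out(7)=∅
  fail(10) 'bc': from fail(7)=0 chase 'c': 0 ⇒ 0;  out={2}∪out(0)={2}
  fail(3) 'abd': from fail(2)=7 chase 'd': 7→0 ⇒ 0;  out=∅∪out(0)=∅
  fail(9) 'bbc': from fail(8)=7 chase 'c': 7 ⇒ 10;  out={1}∪out(10)={1,2}
  fail(4) 'abdd': from fail(3)=0 chase 'd': 0 ⇒ 0;  out=∅∪out(0)=∅
  fail(5) 'abddb': from fail(4)=0 chase 'b': 0 ⇒ 7;  out=∅∪out(7)=∅
  fail(6) 'abddbd': from fail(5)=7 chase 'd': 7→0 ⇒ 0;  out={0}∪out(0)={0}

Scan:
i=0 'b': node 0→7
i=1 'b': node 7→8
i=2 'c': node 8→9  ** P1@[0:2],P2@[1:2]
i=3 'a': node 9→1 (fail-walked)
i=4 'b': node 1→2
i=5 'c': node 2→10 (fail-walked)  ** P2@[4:5]
i=6 'c': node 10→0 (fail-walked)
i=7 'a': node 0→1
i=8 'b': node 1→2
i=9 'd': node 2→3
i=10 'd': node 3→4
i=11 'b': node 4→5
i=12 'd': node 5→6  ** P0@[7:12]
i=13 'd': node 6→0 (fail-walked)
i=14 'b': node 0→7
i=15 'b': node 7→8
i=16 'c': node 8→9  ** P1@[14:16],P2@[15:16]
i=17 'b': node 9→7 (fail-walked)
i=18 'c': node 7→10  ** P2@[17:18]
i=19 'c': node 10→0 (fail-walked)
i=20 'a': node 0→1
i=21 'd': node 1→0 (fail-walked)
i=22 'a': node 0→1
i=23 'd': node 1→0 (fail-walked)
i=24 'a': node 0→1
i=25 'b': node 1→2
i=26 'd': node 2→3
i=27 'd': node 3→4
i=28 'b': node 4→5
i=29 'd': node 5→6  ** P0@[24:29]
i=30 'c': node 6→0 (fail-walked)
i=31 'b': node 0→7
i=32 'c': node 7→10  ** P2@[31:32]
i=33 'd': node 10→0 (fail-walked)
i=34 'a': node 0→1
i=35 'b': node 1→2
i=36 'd': node 2→3
i=37 'd': node 3→4
i=38 'b': node 4→5
i=39 'd': node 5→6  ** P0@[34:39]
i=40 'd': node 6→0 (fail-walked)
i=41 'b': node 0→7
i=42 'a': node 7→1 (fail-walked)
i=43 'a': node 1→1 (fail-walked)
i=44 'a': node 1→1 (fail-walked)
i=45 'b': node 1→2
i=46 'd': node 2→3
i=47 'd': node 3→4
i=48 'b': node 4→5
i=49 'd': node 5→6  ** P0@[44:49]
i=50 'd': node 6→0 (fail-walked)
i=51 'c': node 0→0
i=52 'a': node 0→1
i=53 'a': node 1→1 (fail-walked)
i=54 'd': node 1→0 (fail-walked)
i=55 'b': node 0→7
i=56 'b': node 7→8
i=57 'c': node 8→9  ** P1@[55:57],P2@[56:57]
i=58 'a': node 9→1 (fail-walked)
i=59 'b': node 1→2
i=60 'b': node 2→8 (fail-walked)
i=61 'c': node 8→9  ** P1@[59:61],P2@[60:61]
i=62 'b': node 9→7 (fail-walked)
i=63 'c': node 7→10  ** P2@[62:63]
i=64 'c': node 10→0 (fail-walked)
i=65 'c': node 0→0
i=66 'a': node 0→1
i=67 'b': node 1→2
i=68 'b': node 2→8 (fail-walked)
i=69 'c': node 8→9  ** P1@[67:69],P2@[68:69]
i=70 'a': node 9→1 (fail-walked)
i=71 'b': node 1→2
i=72 'd': node 2→3
i=73 'd': node 3→4
i=74 'b': node 4→5
i=75 'd': node 5→6  ** P0@[70:75]

All matches (sorted): [[2,1],[2,2],[5,2],[12,0],[16,1],[16,2],[18,2],[29,0],[32,2],[39,0],[49,0],[57,1],[57,2],[61,1],[61,2],[63,2],[69,1],[69,2],[75,0]]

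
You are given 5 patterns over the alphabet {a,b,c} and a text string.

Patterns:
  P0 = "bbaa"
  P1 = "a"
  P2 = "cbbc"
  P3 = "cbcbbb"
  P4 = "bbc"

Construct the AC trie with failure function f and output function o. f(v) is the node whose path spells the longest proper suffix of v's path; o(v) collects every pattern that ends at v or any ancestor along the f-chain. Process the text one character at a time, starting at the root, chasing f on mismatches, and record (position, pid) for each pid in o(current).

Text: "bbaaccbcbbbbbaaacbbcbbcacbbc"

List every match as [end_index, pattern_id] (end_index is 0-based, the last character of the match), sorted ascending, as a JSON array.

Build automaton:
Trie nodes:
  n0 'ε': a→5 b→1 c→6
  n1 'b': b→2
  n2 'bb': a→3 c→14
  n3 'bba': a→4
  n4 'bbaa': ·  ←P0
  n5 'a': ·  ←P1
  n6 'c': b→7
  n7 'cb': b→8 c→10
  n8 'cbb': c→9
  n9 'cbbc': ·  ←P2
  n10 'cbc': b→11
  n11 'cbcb': b→12
  n12 'cbcbb': b→13
  n13 'cbcbbb': ·  ←P3
  n14 'bbc': ·  ←P4

BFS fail/out derivation:
  fail(1) 'b': from fail(0)=0 chase 'b': 0 ⇒ 0;  out=∅∪out(0)=∅
  fail(5) 'a': from fail(0)=0 chase 'a': 0 ⇒ 0;  out={1}∪out(0)={1}
  fail(6) 'c': from fail(0)=0 chase 'c': 0 ⇒ 0;  out=∅∪out(0)=∅
  fail(2) 'bb': from fail(1)=0 chase 'b': 0 ⇒ 1;  out=∅∪out(1)=∅
  fail(7) 'cb': from fail(6)=0 chase 'b': 0 ⇒ 1;  out=∅∪out(1)=∅
  fail(3) 'bba': from fail(2)=1 chase 'a': 1→0 ⇒ 5;  out=∅∪out(5)={1}
  fail(8) 'cbb': from fail(7)=1 chase 'b': 1 ⇒ 2;  out=∅∪out(2)=∅
  fail(10) 'cbc': from fail(7)=1 chase 'c': 1→0 ⇒ 6;  out=∅∪out(6)=∅
  fail(14) 'bbc': from fail(2)=1 chase 'c': 1→0 ⇒ 6;  out={4}∪out(6)={4}
  fail(4) 'bbaa': from fail(3)=5 chase 'a': 5→0 ⇒ 5;  out={0}∪out(5)={0,1}
  fail(9) 'cbbc': from fail(8)=2 chase 'c': 2 ⇒ 14;  out={2}∪out(14)={2,4}
  fail(11) 'cbcb': from fail(10)=6 chase 'b': 6 ⇒ 7;  out=∅∪out(7)=∅
  fail(12) 'cbcbb': from fail(11)=7 chase 'b': 7 ⇒ 8;  out=∅∪out(8)=∅
  fail(13) 'cbcbbb': from fail(12)=8 chase 'b': 8→2→1 ⇒ 2;  out={3}∪out(2)={3}

Text stream:
i=0 'b': node 0→1
i=1 'b': node 1→2
i=2 'a': node 2→3  emit P1@[2:2]
i=3 'a': node 3→4  emit P0@[0:3],P1@[3:3]
i=4 'c': node 4→6 ·f
i=5 'c': node 6→6 ·f
i=6 'b': node 6→7
i=7 'c': node 7→10
i=8 'b': node 10→11
i=9 'b': node 11→12
i=10 'b': node 12→13  emit P3@[5:10]
i=11 'b': node 13→2 ·f
i=12 'b': node 2→2 ·f
i=13 'a': node 2→3  emit P1@[13:13]
i=14 'a': node 3→4  emit P0@[11:14],P1@[14:14]
i=15 'a': node 4→5 ·f  emit P1@[15:15]
i=16 'c': node 5→6 ·f
i=17 'b': node 6→7
i=18 'b': node 7→8
i=19 'c': node 8→9  emit P2@[16:19],P4@[17:19]
i=20 'b': node 9→7 ·f
i=21 'b': node 7→8
i=22 'c': node 8→9  emit P2@[19:22],P4@[20:22]
i=23 'a': node 9→5 ·f  emit P1@[23:23]
i=24 'c': node 5→6 ·f
i=25 'b': node 6→7
i=26 'b': node 7→8
i=27 'c': node 8→9  emit P2@[24:27],P4@[25:27]

Matches: [[2,1],[3,0],[3,1],[10,3],[13,1],[14,0],[14,1],[15,1],[19,2],[19,4],[22,2],[22,4],[23,1],[27,2],[27,4]]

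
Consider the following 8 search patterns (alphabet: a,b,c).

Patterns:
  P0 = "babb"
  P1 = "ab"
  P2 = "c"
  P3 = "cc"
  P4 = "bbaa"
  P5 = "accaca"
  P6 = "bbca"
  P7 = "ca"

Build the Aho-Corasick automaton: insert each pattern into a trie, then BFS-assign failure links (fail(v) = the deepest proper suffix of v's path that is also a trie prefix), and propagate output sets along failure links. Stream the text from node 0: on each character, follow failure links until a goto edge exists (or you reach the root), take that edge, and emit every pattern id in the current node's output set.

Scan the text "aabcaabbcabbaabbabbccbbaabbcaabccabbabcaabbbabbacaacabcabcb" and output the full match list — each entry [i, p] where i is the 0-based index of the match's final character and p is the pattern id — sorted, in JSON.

Construct AC machine:
Trie nodes:
  n0 'ε': a→5 b→1 c→7
  n1 'b': a→2 b→9
  n2 'ba': b→3
  n3 'bab': b→4
  n4 'babb': ·  ←P0
  n5 'a': b→6 c→12
  n6 'ab': ·  ←P1
  n7 'c': a→19 c→8  ←P2
  n8 'cc': ·  ←P3
  n9 'bb': a→10 c→17
  n10 'bba': a→11
  n11 'bbaa': ·  ←P4
  n12 'ac': c→13
  n13 'acc': a→14
  n14 'acca': c→15
  n15 'accac': a→16
  n16 'accaca': ·  ←P5
  n17 'bbc': a→18
  n18 'bbca': ·  ←P6
  n19 'ca': ·  ←P7

BFS fail/out derivation:
  n1('b'): parent n0 fail=0; on 'b' 0 → fail=0;  out ∅∪∅=∅
  n5('a'): parent n0 fail=0; on 'a' 0 → fail=0;  out ∅∪∅=∅
  n7('c'): parent n0 fail=0; on 'c' 0 → fail=0;  out {2}∪∅={2}
  n2('ba'): parent n1 fail=0; on 'a' 0 → fail=5;  out ∅∪∅=∅
  n6('ab'): parent n5 fail=0; on 'b' 0 → fail=1;  out {1}∪∅={1}
  n8('cc'): parent n7 fail=0; on 'c' 0 → fail=7;  out {3}∪{2}={2,3}
  n9('bb'): parent n1 fail=0; on 'b' 0 → fail=1;  out ∅∪∅=∅
  n12('ac'): parent n5 fail=0; on 'c' 0 → fail=7;  out ∅∪{2}={2}
  n19('ca'): parent n7 fail=0; on 'a' 0 → fail=5;  out {7}∪∅={7}
  n3('bab'): parent n2 fail=5; on 'b' 5 → fail=6;  out ∅∪{1}={1}
  n10('bba'): parent n9 fail=1; on 'a' 1 → fail=2;  out ∅∪∅=∅
  n13('acc'): parent n12 fail=7; on 'c' 7 → fail=8;  out ∅∪{2,3}={2,3}
  n17('bbc'): parent n9 fail=1; on 'c' 1→0 → fail=7;  out ∅∪{2}={2}
  n4('babb'): parent n3 fail=6; on 'b' 6→1 → fail=9;  out {0}∪∅={0}
  n11('bbaa'): parent n10 fail=2; on 'a' 2→5→0 → fail=5;  out {4}∪∅={4}
  n14('acca'): parent n13 fail=8; on 'a' 8→7 → fail=19;  out ∅∪{7}={7}
  n18('bbca'): parent n17 fail=7; on 'a' 7 → fail=19;  out {6}∪{7}={6,7}
  n15('accac'): parent n14 fail=19; on 'c' 19→5 → fail=12;  out ∅∪{2}={2}
  n16('accaca'): parent n15 fail=12; on 'a' 12→7 → fail=19;  out {5}∪{7}={5,7}

Scan:
i=0 'a': node 0→5
i=1 'a': node 5→5 (fail-walked)
i=2 'b': node 5→6  → match P1@[1:2]
i=3 'c': node 6→7 (fail-walked)  → match P2@[3:3]
i=4 'a': node 7→19  → match P7@[3:4]
i=5 'a': node 19→5 (fail-walked)
i=6 'b': node 5→6  → match P1@[5:6]
i=7 'b': node 6→9 (fail-walked)
i=8 'c': node 9→17  → match P2@[8:8]
i=9 'a': node 17→18  → match P6@[6:9],P7@[8:9]
i=10 'b': node 18→6 (fail-walked)  → match P1@[9:10]
i=11 'b': node 6→9 (fail-walked)
i=12 'a': node 9→10
i=13 'a': node 10→11  → match P4@[10:13]
i=14 'b': node 11→6 (fail-walked)  → match P1@[13:14]
i=15 'b': node 6→9 (fail-walked)
i=16 'a': node 9→10
i=17 'b': node 10→3 (fail-walked)  → match P1@[16:17]
i=18 'b': node 3→4  → match P0@[15:18]
i=19 'c': node 4→17 (fail-walked)  → match P2@[19:19]
i=20 'c': node 17→8 (fail-walked)  → match P2@[20:20],P3@[19:20]
i=21 'b': node 8→1 (fail-walked)
i=22 'b': node 1→9
i=23 'a': node 9→10
i=24 'a': node 10→11  → match P4@[21:24]
i=25 'b': node 11→6 (fail-walked)  → match P1@[24:25]
i=26 'b': node 6→9 (fail-walked)
i=27 'c': node 9→17  → match P2@[27:27]
i=28 'a': node 17→18  → match P6@[25:28],P7@[27:28]
i=29 'a': node 18→5 (fail-walked)
i=30 'b': node 5→6  → match P1@[29:30]
i=31 'c': node 6→7 (fail-walked)  → match P2@[31:31]
i=32 'c': node 7→8  → match P2@[32:32],P3@[31:32]
i=33 'a': node 8→19 (fail-walked)  → match P7@[32:33]
i=34 'b': node 19→6 (fail-walked)  → match P1@[33:34]
i=35 'b': node 6→9 (fail-walked)
i=36 'a': node 9→10
i=37 'b': node 10→3 (fail-walked)  → match P1@[36:37]
i=38 'c': node 3→7 (fail-walked)  → match P2@[38:38]
i=39 'a': node 7→19  → match P7@[38:39]
i=40 'a': node 19→5 (fail-walked)
i=41 'b': node 5→6  → match P1@[40:41]
i=42 'b': node 6→9 (fail-walked)
i=43 'b': node 9→9 (fail-walked)
i=44 'a': node 9→10
i=45 'b': node 10→3 (fail-walked)  → match P1@[44:45]
i=46 'b': node 3→4  → match P0@[43:46]
i=47 'a': node 4→10 (fail-walked)
i=48 'c': node 10→12 (fail-walked)  → match P2@[48:48]
i=49 'a': node 12→19 (fail-walked)  → match P7@[48:49]
i=50 'a': node 19→5 (fail-walked)
i=51 'c': node 5→12  → match P2@[51:51]
i=52 'a': node 12→19 (fail-walked)  → match P7@[51:52]
i=53 'b': node 19→6 (fail-walked)  → match P1@[52:53]
i=54 'c': node 6→7 (fail-walked)  → match P2@[54:54]
i=55 'a': node 7→19  → match P7@[54:55]
i=56 'b': node 19→6 (fail-walked)  → match P1@[55:56]
i=57 'c': node 6→7 (fail-walked)  → match P2@[57:57]
i=58 'b': node 7→1 (fail-walked)

Matches: [[2,1],[3,2],[4,7],[6,1],[8,2],[9,6],[9,7],[10,1],[13,4],[14,1],[17,1],[18,0],[19,2],[20,2],[20,3],[24,4],[25,1],[27,2],[28,6],[28,7],[30,1],[31,2],[32,2],[32,3],[33,7],[34,1],[37,1],[38,2],[39,7],[41,1],[45,1],[46,0],[48,2],[49,7],[51,2],[52,7],[53,1],[54,2],[55,7],[56,1],[57,2]]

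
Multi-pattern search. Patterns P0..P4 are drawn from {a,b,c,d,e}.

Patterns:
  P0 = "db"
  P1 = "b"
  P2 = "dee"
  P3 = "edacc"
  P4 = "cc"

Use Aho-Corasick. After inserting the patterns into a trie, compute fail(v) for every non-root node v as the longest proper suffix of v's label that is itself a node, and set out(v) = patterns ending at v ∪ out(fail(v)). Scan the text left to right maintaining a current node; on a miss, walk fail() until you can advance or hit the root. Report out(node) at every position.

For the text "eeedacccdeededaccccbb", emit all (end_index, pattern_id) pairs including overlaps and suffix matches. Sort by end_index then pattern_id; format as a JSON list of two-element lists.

Build:
Trie nodes:
  n0 'ε': b→3 c→11 d→1 e→6
  n1 'd': b→2 e→4
  n2 'db': ·  ←P0
  n3 'b': ·  ←P1
  n4 'de': e→5
  n5 'dee': ·  ←P2
  n6 'e': d→7
  n7 'ed': a→8
  n8 'eda': c→9
  n9 'edac': c→10
  n10 'edacc': ·  ←P3
  n11 'c': c→12
  n12 'cc': ·  ←P4

Failure links (BFS by depth):
  n1('d'): parent n0 fail=0; on 'd' 0 → fail=0;  out ∅∪∅=∅
  n3('b'): parent n0 fail=0; on 'b' 0 → fail=0;  out {1}∪∅={1}
  n6('e'): parent n0 fail=0; on 'e' 0 → fail=0;  out ∅∪∅=∅
  n11('c'): parent n0 fail=0; on 'c' 0 → fail=0;  out ∅∪∅=∅
  n2('db'): parent n1 fail=0; on 'b' 0 → fail=3;  out {0}∪{1}={0,1}
  n4('de'): parent n1 fail=0; on 'e' 0 → fail=6;  out ∅∪∅=∅
  n7('ed'): parent n6 fail=0; on 'd' 0 → fail=1;  out ∅∪∅=∅
  n12('cc'): parent n11 fail=0; on 'c' 0 → fail=11;  out {4}∪∅={4}
  n5('dee'): parent n4 fail=6; on 'e' 6→0 → fail=6;  out {2}∪∅={2}
  n8('eda'): parent n7 fail=1; on 'a' 1→0 → fail=0;  out ∅∪∅=∅
  n9('edac'): parent n8 fail=0; on 'c' 0 → fail=11;  out ∅∪∅=∅
  n10('edacc'): parent n9 fail=11; on 'c' 11 → fail=12;  out {3}∪{4}={3,4}

Run:
[0] read 'e'  n0⇒n6
[1] read 'e'  n6⇒n6 (fail-walked)
[2] read 'e'  n6⇒n6 (fail-walked)
[3] read 'd'  n6⇒n7
[4] read 'a'  n7⇒n8
[5] read 'c'  n8⇒n9
[6] read 'c'  n9⇒n10  emit P3@[2:6],P4@[5:6]
[7] read 'c'  n10⇒n12 (fail-walked)  emit P4@[6:7]
[8] read 'd'  n12⇒n1 (fail-walked)
[9] read 'e'  n1⇒n4
[10] read 'e'  n4⇒n5  emit P2@[8:10]
[11] read 'd'  n5⇒n7 (fail-walked)
[12] read 'e'  n7⇒n4 (fail-walked)
[13] read 'd'  n4⇒n7 (fail-walked)
[14] read 'a'  n7⇒n8
[15] read 'c'  n8⇒n9
[16] read 'c'  n9⇒n10  emit P3@[12:16],P4@[15:16]
[17] read 'c'  n10⇒n12 (fail-walked)  emit P4@[16:17]
[18] read 'c'  n12⇒n12 (fail-walked)  emit P4@[17:18]
[19] read 'b'  n12⇒n3 (fail-walked)  emit P1@[19:19]
[20] read 'b'  n3⇒n3 (fail-walked)  emit P1@[20:20]

Result: [[6,3],[6,4],[7,4],[10,2],[16,3],[16,4],[17,4],[18,4],[19,1],[20,1]]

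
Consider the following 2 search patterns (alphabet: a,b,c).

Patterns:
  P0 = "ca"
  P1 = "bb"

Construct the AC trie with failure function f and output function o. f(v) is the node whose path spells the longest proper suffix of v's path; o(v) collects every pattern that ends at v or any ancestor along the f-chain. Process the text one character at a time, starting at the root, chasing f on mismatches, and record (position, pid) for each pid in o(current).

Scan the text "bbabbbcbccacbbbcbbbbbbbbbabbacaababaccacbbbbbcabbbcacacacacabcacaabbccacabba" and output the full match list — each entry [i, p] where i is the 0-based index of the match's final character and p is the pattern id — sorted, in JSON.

Build:
Trie nodes:
  0='ε' goto b→3 c→1
  1='c' goto a→2
  2='ca' goto ·  [P0 ends]
  3='b' goto b→4
  4='bb' goto ·  [P1 ends]

Failure links (BFS by depth):
  fail(1) 'c': from fail(0)=0 chase 'c': 0 ⇒ 0;  out=∅∪out(0)=∅
  fail(3) 'b': from fail(0)=0 chase 'b': 0 ⇒ 0;  out=∅∪out(0)=∅
  fail(2) 'ca': from fail(1)=0 chase 'a': 0 ⇒ 0;  out={0}∪out(0)={0}
  fail(4) 'bb': from fail(3)=0 chase 'b': 0 ⇒ 3;  out={1}∪out(3)={1}

Text stream:
pos 0 'b': at 3
pos 1 'b': at 4  → match P1@[0:1]
pos 2 'a': at 0 (via fail)
pos 3 'b': at 3
pos 4 'b': at 4  → match P1@[3:4]
pos 5 'b': at 4 (via fail)  → match P1@[4:5]
pos 6 'c': at 1 (via fail)
pos 7 'b': at 3 (via fail)
pos 8 'c': at 1 (via fail)
pos 9 'c': at 1 (via fail)
pos 10 'a': at 2  → match P0@[9:10]
pos 11 'c': at 1 (via fail)
pos 12 'b': at 3 (via fail)
pos 13 'b': at 4  → match P1@[12:13]
pos 14 'b': at 4 (via fail)  → match P1@[13:14]
pos 15 'c': at 1 (via fail)
pos 16 'b': at 3 (via fail)
pos 17 'b': at 4  → match P1@[16:17]
pos 18 'b': at 4 (via fail)  → match P1@[17:18]
pos 19 'b': at 4 (via fail)  → match P1@[18:19]
pos 20 'b': at 4 (via fail)  → match P1@[19:20]
pos 21 'b': at 4 (via fail)  → match P1@[20:21]
pos 22 'b': at 4 (via fail)  → match P1@[21:22]
pos 23 'b': at 4 (via fail)  → match P1@[22:23]
pos 24 'b': at 4 (via fail)  → match P1@[23:24]
pos 25 'a': at 0 (via fail)
pos 26 'b': at 3
pos 27 'b': at 4  → match P1@[26:27]
pos 28 'a': at 0 (via fail)
pos 29 'c': at 1
pos 30 'a': at 2  → match P0@[29:30]
pos 31 'a': at 0 (via fail)
pos 32 'b': at 3
pos 33 'a': at 0 (via fail)
pos 34 'b': at 3
pos 35 'a': at 0 (via fail)
pos 36 'c': at 1
pos 37 'c': at 1 (via fail)
pos 38 'a': at 2  → match P0@[37:38]
pos 39 'c': at 1 (via fail)
pos 40 'b': at 3 (via fail)
pos 41 'b': at 4  → match P1@[40:41]
pos 42 'b': at 4 (via fail)  → match P1@[41:42]
pos 43 'b': at 4 (via fail)  → match P1@[42:43]
pos 44 'b': at 4 (via fail)  → match P1@[43:44]
pos 45 'c': at 1 (via fail)
pos 46 'a': at 2  → match P0@[45:46]
pos 47 'b': at 3 (via fail)
pos 48 'b': at 4  → match P1@[47:48]
pos 49 'b': at 4 (via fail)  → match P1@[48:49]
pos 50 'c': at 1 (via fail)
pos 51 'a': at 2  → match P0@[50:51]
pos 52 'c': at 1 (via fail)
pos 53 'a': at 2  → match P0@[52:53]
pos 54 'c': at 1 (via fail)
pos 55 'a': at 2  → match P0@[54:55]
pos 56 'c': at 1 (via fail)
pos 57 'a': at 2  → match P0@[56:57]
pos 58 'c': at 1 (via fail)
pos 59 'a': at 2  → match P0@[58:59]
pos 60 'b': at 3 (via fail)
pos 61 'c': at 1 (via fail)
pos 62 'a': at 2  → match P0@[61:62]
pos 63 'c': at 1 (via fail)
pos 64 'a': at 2  → match P0@[63:64]
pos 65 'a': at 0 (via fail)
pos 66 'b': at 3
pos 67 'b': at 4  → match P1@[66:67]
pos 68 'c': at 1 (via fail)
pos 69 'c': at 1 (via fail)
pos 70 'a': at 2  → match P0@[69:70]
pos 71 'c': at 1 (via fail)
pos 72 'a': at 2  → match P0@[71:72]
pos 73 'b': at 3 (via fail)
pos 74 'b': at 4  → match P1@[73:74]
pos 75 'a': at 0 (via fail)

Matches: [[1,1],[4,1],[5,1],[10,0],[13,1],[14,1],[17,1],[18,1],[19,1],[20,1],[21,1],[22,1],[23,1],[24,1],[27,1],[30,0],[38,0],[41,1],[42,1],[43,1],[44,1],[46,0],[48,1],[49,1],[51,0],[53,0],[55,0],[57,0],[59,0],[62,0],[64,0],[67,1],[70,0],[72,0],[74,1]]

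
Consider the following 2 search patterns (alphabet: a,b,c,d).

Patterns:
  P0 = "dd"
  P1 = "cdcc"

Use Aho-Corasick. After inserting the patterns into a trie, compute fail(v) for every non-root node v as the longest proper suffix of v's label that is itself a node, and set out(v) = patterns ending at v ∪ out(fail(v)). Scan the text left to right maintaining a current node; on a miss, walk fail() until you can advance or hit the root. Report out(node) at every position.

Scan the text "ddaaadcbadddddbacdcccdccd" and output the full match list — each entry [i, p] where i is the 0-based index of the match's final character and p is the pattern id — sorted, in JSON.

Build automaton:
Trie (insert patterns):
  0='ε' goto c→3 d→1
  1='d' goto d→2
  2='dd' goto ·  ←P0
  3='c' goto d→4
  4='cd' goto c→5
  5='cdc' goto c→6
  6='cdcc' goto ·  ←P1

BFS fail/out derivation:
  n1('d'): parent n0 fail=0; on 'd' 0 → fail=0;  out ∅∪∅=∅
  n3('c'): parent n0 fail=0; on 'c' 0 → fail=0;  out ∅∪∅=∅
  n2('dd'): parent n1 fail=0; on 'd' 0 → fail=1;  out {0}∪∅={0}
  n4('cd'): parent n3 fail=0; on 'd' 0 → fail=1;  out ∅∪∅=∅
  n5('cdc'): parent n4 fail=1; on 'c' 1→0 → fail=3;  out ∅∪∅=∅
  n6('cdcc'): parent n5 fail=3; on 'c' 3→0 → fail=3;  out {1}∪∅={1}

Text stream:
pos 0 'd': at 1
pos 1 'd': at 2  → match P0@[0:1]
pos 2 'a': at 0 (fail-walked)
pos 3 'a': at 0
pos 4 'a': at 0
pos 5 'd': at 1
pos 6 'c': at 3 (fail-walked)
pos 7 'b': at 0 (fail-walked)
pos 8 'a': at 0
pos 9 'd': at 1
pos 10 'd': at 2  → match P0@[9:10]
pos 11 'd': at 2 (fail-walked)  → match P0@[10:11]
pos 12 'd': at 2 (fail-walked)  → match P0@[11:12]
pos 13 'd': at 2 (fail-walked)  → match P0@[12:13]
pos 14 'b': at 0 (fail-walked)
pos 15 'a': at 0
pos 16 'c': at 3
pos 17 'd': at 4
pos 18 'c': at 5
pos 19 'c': at 6  → match P1@[16:19]
pos 20 'c': at 3 (fail-walked)
pos 21 'd': at 4
pos 22 'c': at 5
pos 23 'c': at 6  → match P1@[20:23]
pos 24 'd': at 4 (fail-walked)

Result: [[1,0],[10,0],[11,0],[12,0],[13,0],[19,1],[23,1]]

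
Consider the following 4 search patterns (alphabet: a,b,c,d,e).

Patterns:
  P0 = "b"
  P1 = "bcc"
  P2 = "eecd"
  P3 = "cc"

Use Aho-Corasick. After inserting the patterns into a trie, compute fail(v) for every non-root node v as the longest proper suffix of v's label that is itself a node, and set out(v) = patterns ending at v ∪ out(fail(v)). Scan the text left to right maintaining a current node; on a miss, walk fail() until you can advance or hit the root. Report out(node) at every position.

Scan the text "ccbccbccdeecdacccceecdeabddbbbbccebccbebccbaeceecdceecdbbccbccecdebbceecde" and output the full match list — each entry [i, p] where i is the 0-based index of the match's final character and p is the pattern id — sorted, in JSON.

Build automaton:
Trie nodes:
  0='ε' goto b→1 c→8 e→4
  1='b' goto c→2  [P0 ends]
  2='bc' goto c→3
  3='bcc' goto ·  [P1 ends]
  4='e' goto e→5
  5='ee' goto c→6
  6='eec' goto d→7
  7='eecd' goto ·  [P2 ends]
  8='c' goto c→9
  9='cc' goto ·  [P3 ends]

BFS fail/out derivation:
  fail(1) 'b': from fail(0)=0 chase 'b': 0 ⇒ 0;  out={0}∪out(0)={0}
  fail(4) 'e': from fail(0)=0 chase 'e': 0 ⇒ 0;  out=∅∪out(0)=∅
  fail(8) 'c': from fail(0)=0 chase 'c': 0 ⇒ 0;  out=∅∪out(0)=∅
  fail(2) 'bc': from fail(1)=0 chase 'c': 0 ⇒ 8;  out=∅∪out(8)=∅
  fail(5) 'ee': from fail(4)=0 chase 'e': 0 ⇒ 4;  out=∅∪out(4)=∅
  fail(9) 'cc': from fail(8)=0 chase 'c': 0 ⇒ 8;  out={3}∪out(8)={3}
  fail(3) 'bcc': from fail(2)=8 chase 'c': 8 ⇒ 9;  out={1}∪out(9)={1,3}
  fail(6) 'eec': from fail(5)=4 chase 'c': 4→0 ⇒ 8;  out=∅∪out(8)=∅
  fail(7) 'eecd': from fail(6)=8 chase 'd': 8→0 ⇒ 0;  out={2}∪out(0)={2}

Text stream:
pos 0 'c': at 8
pos 1 'c': at 9  → match P3@[0:1]
pos 2 'b': at 1 (via fail)  → match P0@[2:2]
pos 3 'c': at 2
pos 4 'c': at 3  → match P1@[2:4],P3@[3:4]
pos 5 'b': at 1 (via fail)  → match P0@[5:5]
pos 6 'c': at 2
pos 7 'c': at 3  → match P1@[5:7],P3@[6:7]
pos 8 'd': at 0 (via fail)
pos 9 'e': at 4
pos 10 'e': at 5
pos 11 'c': at 6
pos 12 'd': at 7  → match P2@[9:12]
pos 13 'a': at 0 (via fail)
pos 14 'c': at 8
pos 15 'c': at 9  → match P3@[14:15]
pos 16 'c': at 9 (via fail)  → match P3@[15:16]
pos 17 'c': at 9 (via fail)  → match P3@[16:17]
pos 18 'e': at 4 (via fail)
pos 19 'e': at 5
pos 20 'c': at 6
pos 21 'd': at 7  → match P2@[18:21]
pos 22 'e': at 4 (via fail)
pos 23 'a': at 0 (via fail)
pos 24 'b': at 1  → match P0@[24:24]
pos 25 'd': at 0 (via fail)
pos 26 'd': at 0
pos 27 'b': at 1  → match P0@[27:27]
pos 28 'b': at 1 (via fail)  → match P0@[28:28]
pos 29 'b': at 1 (via fail)  → match P0@[29:29]
pos 30 'b': at 1 (via fail)  → match P0@[30:30]
pos 31 'c': at 2
pos 32 'c': at 3  → match P1@[30:32],P3@[31:32]
pos 33 'e': at 4 (via fail)
pos 34 'b': at 1 (via fail)  → match P0@[34:34]
pos 35 'c': at 2
pos 36 'c': at 3  → match P1@[34:36],P3@[35:36]
pos 37 'b': at 1 (via fail)  → match P0@[37:37]
pos 38 'e': at 4 (via fail)
pos 39 'b': at 1 (via fail)  → match P0@[39:39]
pos 40 'c': at 2
pos 41 'c': at 3  → match P1@[39:41],P3@[40:41]
pos 42 'b': at 1 (via fail)  → match P0@[42:42]
pos 43 'a': at 0 (via fail)
pos 44 'e': at 4
pos 45 'c': at 8 (via fail)
pos 46 'e': at 4 (via fail)
pos 47 'e': at 5
pos 48 'c': at 6
pos 49 'd': at 7  → match P2@[46:49]
pos 50 'c': at 8 (via fail)
pos 51 'e': at 4 (via fail)
pos 52 'e': at 5
pos 53 'c': at 6
pos 54 'd': at 7  → match P2@[51:54]
pos 55 'b': at 1 (via fail)  → match P0@[55:55]
pos 56 'b': at 1 (via fail)  → match P0@[56:56]
pos 57 'c': at 2
pos 58 'c': at 3  → match P1@[56:58],P3@[57:58]
pos 59 'b': at 1 (via fail)  → match P0@[59:59]
pos 60 'c': at 2
pos 61 'c': at 3  → match P1@[59:61],P3@[60:61]
pos 62 'e': at 4 (via fail)
pos 63 'c': at 8 (via fail)
pos 64 'd': at 0 (via fail)
pos 65 'e': at 4
pos 66 'b': at 1 (via fail)  → match P0@[66:66]
pos 67 'b': at 1 (via fail)  → match P0@[67:67]
pos 68 'c': at 2
pos 69 'e': at 4 (via fail)
pos 70 'e': at 5
pos 71 'c': at 6
pos 72 'd': at 7  → match P2@[69:72]
pos 73 'e': at 4 (via fail)

All matches (sorted): [[1,3],[2,0],[4,1],[4,3],[5,0],[7,1],[7,3],[12,2],[15,3],[16,3],[17,3],[21,2],[24,0],[27,0],[28,0],[29,0],[30,0],[32,1],[32,3],[34,0],[36,1],[36,3],[37,0],[39,0],[41,1],[41,3],[42,0],[49,2],[54,2],[55,0],[56,0],[58,1],[58,3],[59,0],[61,1],[61,3],[66,0],[67,0],[72,2]]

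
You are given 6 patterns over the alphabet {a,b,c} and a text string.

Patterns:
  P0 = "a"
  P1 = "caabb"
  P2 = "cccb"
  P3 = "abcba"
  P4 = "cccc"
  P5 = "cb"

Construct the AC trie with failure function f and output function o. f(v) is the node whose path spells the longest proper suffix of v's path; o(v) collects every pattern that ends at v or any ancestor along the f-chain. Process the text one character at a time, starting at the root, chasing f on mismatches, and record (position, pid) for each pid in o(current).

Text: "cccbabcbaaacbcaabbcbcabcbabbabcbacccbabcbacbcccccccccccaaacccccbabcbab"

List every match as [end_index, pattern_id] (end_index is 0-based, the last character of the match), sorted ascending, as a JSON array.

Build automaton:
Trie nodes:
  n0 'ε': a→1 c→2
  n1 'a': b→10  ←P0
  n2 'c': a→3 b→15 c→7
  n3 'ca': a→4
  n4 'caa': b→5
  n5 'caab': b→6
  n6 'caabb': ·  ←P1
  n7 'cc': c→8
  n8 'ccc': b→9 c→14
  n9 'cccb': ·  ←P2
  n10 'ab': c→11
  n11 'abc': b→12
  n12 'abcb': a→13
  n13 'abcba': ·  ←P3
  n14 'cccc': ·  ←P4
  n15 'cb': ·  ←P5

Failure links (BFS by depth):
  fail(1) 'a': from fail(0)=0 chase 'a': 0 ⇒ 0;  out={0}∪out(0)={0}
  fail(2) 'c': from fail(0)=0 chase 'c': 0 ⇒ 0;  out=∅∪out(0)=∅
  fail(3) 'ca': from fail(2)=0 chase 'a': 0 ⇒ 1;  out=∅∪out(1)={0}
  fail(7) 'cc': from fail(2)=0 chase 'c': 0 ⇒ 2;  out=∅∪out(2)=∅
  fail(10) 'ab': from fail(1)=0 chase 'b': 0 ⇒ 0;  out=∅∪out(0)=∅
  fail(15) 'cb': from fail(2)=0 chase 'b': 0 ⇒ 0;  out={5}∪out(0)={5}
  fail(4) 'caa': from fail(3)=1 chase 'a': 1→0 ⇒ 1;  out=∅∪out(1)={0}
  fail(8) 'ccc': from fail(7)=2 chase 'c': 2 ⇒ 7;  out=∅∪out(7)=∅
  fail(11) 'abc': from fail(10)=0 chase 'c': 0 ⇒ 2;  out=∅∪out(2)=∅
  fail(5) 'caab': from fail(4)=1 chase 'b': 1 ⇒ 10;  out=∅∪out(10)=∅
  fail(9) 'cccb': from fail(8)=7 chase 'b': 7→2 ⇒ 15;  out={2}∪out(15)={2,5}
  fail(12) 'abcb': from fail(11)=2 chase 'b': 2 ⇒ 15;  out=∅∪out(15)={5}
  fail(14) 'cccc': from fail(8)=7 chase 'c': 7 ⇒ 8;  out={4}∪out(8)={4}
  fail(6) 'caabb': from fail(5)=10 chase 'b': 10→0 ⇒ 0;  out={1}∪out(0)={1}
  fail(13) 'abcba': from fail(12)=15 chase 'a': 15→0 ⇒ 1;  out={3}∪out(1)={0,3}

Scan:
[0] read 'c'  n0⇒n2
[1] read 'c'  n2⇒n7
[2] read 'c'  n7⇒n8
[3] read 'b'  n8⇒n9  → match P2@[0:3],P5@[2:3]
[4] read 'a'  n9⇒n1 (via fail)  → match P0@[4:4]
[5] read 'b'  n1⇒n10
[6] read 'c'  n10⇒n11
[7] read 'b'  n11⇒n12  → match P5@[6:7]
[8] read 'a'  n12⇒n13  → match P0@[8:8],P3@[4:8]
[9] read 'a'  n13⇒n1 (via fail)  → match P0@[9:9]
[10] read 'a'  n1⇒n1 (via fail)  → match P0@[10:10]
[11] read 'c'  n1⇒n2 (via fail)
[12] read 'b'  n2⇒n15  → match P5@[11:12]
[13] read 'c'  n15⇒n2 (via fail)
[14] read 'a'  n2⇒n3  → match P0@[14:14]
[15] read 'a'  n3⇒n4  → match P0@[15:15]
[16] read 'b'  n4⇒n5
[17] read 'b'  n5⇒n6  → match P1@[13:17]
[18] read 'c'  n6⇒n2 (via fail)
[19] read 'b'  n2⇒n15  → match P5@[18:19]
[20] read 'c'  n15⇒n2 (via fail)
[21] read 'a'  n2⇒n3  → match P0@[21:21]
[22] read 'b'  n3⇒n10 (via fail)
[23] read 'c'  n10⇒n11
[24] read 'b'  n11⇒n12  → match P5@[23:24]
[25] read 'a'  n12⇒n13  → match P0@[25:25],P3@[21:25]
[26] read 'b'  n13⇒n10 (via fail)
[27] read 'b'  n10⇒n0 (via fail)
[28] read 'a'  n0⇒n1  → match P0@[28:28]
[29] read 'b'  n1⇒n10
[30] read 'c'  n10⇒n11
[31] read 'b'  n11⇒n12  → match P5@[30:31]
[32] read 'a'  n12⇒n13  → match P0@[32:32],P3@[28:32]
[33] read 'c'  n13⇒n2 (via fail)
[34] read 'c'  n2⇒n7
[35] read 'c'  n7⇒n8
[36] read 'b'  n8⇒n9  → match P2@[33:36],P5@[35:36]
[37] read 'a'  n9⇒n1 (via fail)  → match P0@[37:37]
[38] read 'b'  n1⇒n10
[39] read 'c'  n10⇒n11
[40] read 'b'  n11⇒n12  → match P5@[39:40]
[41] read 'a'  n12⇒n13  → match P0@[41:41],P3@[37:41]
[42] read 'c'  n13⇒n2 (via fail)
[43] read 'b'  n2⇒n15  → match P5@[42:43]
[44] read 'c'  n15⇒n2 (via fail)
[45] read 'c'  n2⇒n7
[46] read 'c'  n7⇒n8
[47] read 'c'  n8⇒n14  → match P4@[44:47]
[48] read 'c'  n14⇒n14 (via fail)  → match P4@[45:48]
[49] read 'c'  n14⇒n14 (via fail)  → match P4@[46:49]
[50] read 'c'  n14⇒n14 (via fail)  → match P4@[47:50]
[51] read 'c'  n14⇒n14 (via fail)  → match P4@[48:51]
[52] read 'c'  n14⇒n14 (via fail)  → match P4@[49:52]
[53] read 'c'  n14⇒n14 (via fail)  → match P4@[50:53]
[54] read 'c'  n14⇒n14 (via fail)  → match P4@[51:54]
[55] read 'a'  n14⇒n3 (via fail)  → match P0@[55:55]
[56] read 'a'  n3⇒n4  → match P0@[56:56]
[57] read 'a'  n4⇒n1 (via fail)  → match P0@[57:57]
[58] read 'c'  n1⇒n2 (via fail)
[59] read 'c'  n2⇒n7
[60] read 'c'  n7⇒n8
[61] read 'c'  n8⇒n14  → match P4@[58:61]
[62] read 'c'  n14⇒n14 (via fail)  → match P4@[59:62]
[63] read 'b'  n14⇒n9 (via fail)  → match P2@[60:63],P5@[62:63]
[64] read 'a'  n9⇒n1 (via fail)  → match P0@[64:64]
[65] read 'b'  n1⇒n10
[66] read 'c'  n10⇒n11
[67] read 'b'  n11⇒n12  → match P5@[66:67]
[68] read 'a'  n12⇒n13  → match P0@[68:68],P3@[64:68]
[69] read 'b'  n13⇒n10 (via fail)

Matches: [[3,2],[3,5],[4,0],[7,5],[8,0],[8,3],[9,0],[10,0],[12,5],[14,0],[15,0],[17,1],[19,5],[21,0],[24,5],[25,0],[25,3],[28,0],[31,5],[32,0],[32,3],[36,2],[36,5],[37,0],[40,5],[41,0],[41,3],[43,5],[47,4],[48,4],[49,4],[50,4],[51,4],[52,4],[53,4],[54,4],[55,0],[56,0],[57,0],[61,4],[62,4],[63,2],[63,5],[64,0],[67,5],[68,0],[68,3]]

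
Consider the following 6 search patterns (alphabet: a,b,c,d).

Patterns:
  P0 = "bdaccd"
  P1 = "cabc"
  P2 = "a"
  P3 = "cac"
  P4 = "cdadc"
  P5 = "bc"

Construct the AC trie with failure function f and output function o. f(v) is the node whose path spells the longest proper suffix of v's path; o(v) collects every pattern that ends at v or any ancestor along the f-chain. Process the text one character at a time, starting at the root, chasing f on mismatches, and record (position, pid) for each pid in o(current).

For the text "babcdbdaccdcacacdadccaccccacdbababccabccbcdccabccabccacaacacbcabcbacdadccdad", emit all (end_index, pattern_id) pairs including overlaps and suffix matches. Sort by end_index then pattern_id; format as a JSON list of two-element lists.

Build automaton:
Trie nodes:
  0='ε' goto a→11 b→1 c→7
  1='b' goto c→17 d→2
  2='bd' goto a→3
  3='bda' goto c→4
  4='bdac' goto c→5
  5='bdacc' goto d→6
  6='bdaccd' goto ·  ←P0
  7='c' goto a→8 d→13
  8='ca' goto b→9 c→12
  9='cab' goto c→10
  10='cabc' goto ·  ←P1
  11='a' goto ·  ←P2
  12='cac' goto ·  ←P3
  13='cd' goto a→14
  14='cda' goto d→15
  15='cdad' goto c→16
  16='cdadc' goto ·  ←P4
  17='bc' goto ·  ←P5

BFS fail/out derivation:
  fail(1) 'b': from fail(0)=0 chase 'b': 0 ⇒ 0;  out=∅∪out(0)=∅
  fail(7) 'c': from fail(0)=0 chase 'c': 0 ⇒ 0;  out=∅∪out(0)=∅
  fail(11) 'a': from fail(0)=0 chase 'a': 0 ⇒ 0;  out={2}∪out(0)={2}
  fail(2) 'bd': from fail(1)=0 chase 'd': 0 ⇒ 0;  out=∅∪out(0)=∅
  fail(8) 'ca': from fail(7)=0 chase 'a': 0 ⇒ 11;  out=∅∪out(11)={2}
  fail(13) 'cd': from fail(7)=0 chase 'd': 0 ⇒ 0;  out=∅∪out(0)=∅
  fail(17) 'bc': from fail(1)=0 chase 'c': 0 ⇒ 7;  out={5}∪out(7)={5}
  fail(3) 'bda': from fail(2)=0 chase 'a': 0 ⇒ 11;  out=∅∪out(11)={2}
  fail(9) 'cab': from fail(8)=11 chase 'b': 11→0 ⇒ 1;  out=∅∪out(1)=∅
  fail(12) 'cac': from fail(8)=11 chase 'c': 11→0 ⇒ 7;  out={3}∪out(7)={3}
  fail(14) 'cda': from fail(13)=0 chase 'a': 0 ⇒ 11;  out=∅∪out(11)={2}
  fail(4) 'bdac': from fail(3)=11 chase 'c': 11→0 ⇒ 7;  out=∅∪out(7)=∅
  fail(10) 'cabc': from fail(9)=1 chase 'c': 1 ⇒ 17;  out={1}∪out(17)={1,5}
  fail(15) 'cdad': from fail(14)=11 chase 'd': 11→0 ⇒ 0;  out=∅∪out(0)=∅
  fail(5) 'bdacc': from fail(4)=7 chase 'c': 7→0 ⇒ 7;  out=∅∪out(7)=∅
  fail(16) 'cdadc': from fail(15)=0 chase 'c': 0 ⇒ 7;  out={4}∪out(7)={4}
  fail(6) 'bdaccd': from fail(5)=7 chase 'd': 7 ⇒ 13;  out={0}∪out(13)={0}

Scan:
pos 0 'b': at 1
pos 1 'a': at 11 (fail-walked)  emit P2@[1:1]
pos 2 'b': at 1 (fail-walked)
pos 3 'c': at 17  emit P5@[2:3]
pos 4 'd': at 13 (fail-walked)
pos 5 'b': at 1 (fail-walked)
pos 6 'd': at 2
pos 7 'a': at 3  emit P2@[7:7]
pos 8 'c': at 4
pos 9 'c': at 5
pos 10 'd': at 6  emit P0@[5:10]
pos 11 'c': at 7 (fail-walked)
pos 12 'a': at 8  emit P2@[12:12]
pos 13 'c': at 12  emit P3@[11:13]
pos 14 'a': at 8 (fail-walked)  emit P2@[14:14]
pos 15 'c': at 12  emit P3@[13:15]
pos 16 'd': at 13 (fail-walked)
pos 17 'a': at 14  emit P2@[17:17]
pos 18 'd': at 15
pos 19 'c': at 16  emit P4@[15:19]
pos 20 'c': at 7 (fail-walked)
pos 21 'a': at 8  emit P2@[21:21]
pos 22 'c': at 12  emit P3@[20:22]
pos 23 'c': at 7 (fail-walked)
pos 24 'c': at 7 (fail-walked)
pos 25 'c': at 7 (fail-walked)
pos 26 'a': at 8  emit P2@[26:26]
pos 27 'c': at 12  emit P3@[25:27]
pos 28 'd': at 13 (fail-walked)
pos 29 'b': at 1 (fail-walked)
pos 30 'a': at 11 (fail-walked)  emit P2@[30:30]
pos 31 'b': at 1 (fail-walked)
pos 32 'a': at 11 (fail-walked)  emit P2@[32:32]
pos 33 'b': at 1 (fail-walked)
pos 34 'c': at 17  emit P5@[33:34]
pos 35 'c': at 7 (fail-walked)
pos 36 'a': at 8  emit P2@[36:36]
pos 37 'b': at 9
pos 38 'c': at 10  emit P1@[35:38],P5@[37:38]
pos 39 'c': at 7 (fail-walked)
pos 40 'b': at 1 (fail-walked)
pos 41 'c': at 17  emit P5@[40:41]
pos 42 'd': at 13 (fail-walked)
pos 43 'c': at 7 (fail-walked)
pos 44 'c': at 7 (fail-walked)
pos 45 'a': at 8  emit P2@[45:45]
pos 46 'b': at 9
pos 47 'c': at 10  emit P1@[44:47],P5@[46:47]
pos 48 'c': at 7 (fail-walked)
pos 49 'a': at 8  emit P2@[49:49]
pos 50 'b': at 9
pos 51 'c': at 10  emit P1@[48:51],P5@[50:51]
pos 52 'c': at 7 (fail-walked)
pos 53 'a': at 8  emit P2@[53:53]
pos 54 'c': at 12  emit P3@[52:54]
pos 55 'a': at 8 (fail-walked)  emit P2@[55:55]
pos 56 'a': at 11 (fail-walked)  emit P2@[56:56]
pos 57 'c': at 7 (fail-walked)
pos 58 'a': at 8  emit P2@[58:58]
pos 59 'c': at 12  emit P3@[57:59]
pos 60 'b': at 1 (fail-walked)
pos 61 'c': at 17  emit P5@[60:61]
pos 62 'a': at 8 (fail-walked)  emit P2@[62:62]
pos 63 'b': at 9
pos 64 'c': at 10  emit P1@[61:64],P5@[63:64]
pos 65 'b': at 1 (fail-walked)
pos 66 'a': at 11 (fail-walked)  emit P2@[66:66]
pos 67 'c': at 7 (fail-walked)
pos 68 'd': at 13
pos 69 'a': at 14  emit P2@[69:69]
pos 70 'd': at 15
pos 71 'c': at 16  emit P4@[67:71]
pos 72 'c': at 7 (fail-walked)
pos 73 'd': at 13
pos 74 'a': at 14  emit P2@[74:74]
pos 75 'd': at 15

All matches (sorted): [[1,2],[3,5],[7,2],[10,0],[12,2],[13,3],[14,2],[15,3],[17,2],[19,4],[21,2],[22,3],[26,2],[27,3],[30,2],[32,2],[34,5],[36,2],[38,1],[38,5],[41,5],[45,2],[47,1],[47,5],[49,2],[51,1],[51,5],[53,2],[54,3],[55,2],[56,2],[58,2],[59,3],[61,5],[62,2],[64,1],[64,5],[66,2],[69,2],[71,4],[74,2]]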